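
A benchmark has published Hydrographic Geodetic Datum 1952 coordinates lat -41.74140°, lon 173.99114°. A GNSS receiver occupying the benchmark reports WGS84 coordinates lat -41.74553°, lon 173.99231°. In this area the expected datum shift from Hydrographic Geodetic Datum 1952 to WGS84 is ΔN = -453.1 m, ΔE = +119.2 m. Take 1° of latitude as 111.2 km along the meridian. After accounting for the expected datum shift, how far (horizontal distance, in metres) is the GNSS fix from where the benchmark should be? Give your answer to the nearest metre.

Observed coordinate differences: Δφ = -0.00413°, Δλ = +0.00117°.
Converting to metres (1° lat = 111200 m, cos φ = 0.746157): observed ΔN = -459.3 m, observed ΔE = 97.1 m.
Subtracting the expected shift leaves a residual of -459.3 − (-453.1) = -6.2 m north and 97.1 − (119.2) = -22.1 m east.
Residual distance = √((-6.2)² + (-22.1)²) = 23.0 m.

23 m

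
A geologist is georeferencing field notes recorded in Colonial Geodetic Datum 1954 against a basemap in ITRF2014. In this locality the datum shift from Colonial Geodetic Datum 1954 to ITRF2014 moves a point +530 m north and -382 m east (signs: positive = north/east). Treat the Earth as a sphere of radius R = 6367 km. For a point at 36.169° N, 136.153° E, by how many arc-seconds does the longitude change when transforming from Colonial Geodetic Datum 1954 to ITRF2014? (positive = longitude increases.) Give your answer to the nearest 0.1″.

Δλ = -15.3″

At latitude 36.169°, cos φ = 0.807280.
One radian of longitude at latitude φ spans R cos φ, so Δλ = ΔE / (R cos φ) = -382.0 / (6367000 × 0.807280) = -7.4320e-05 rad = -15.330″.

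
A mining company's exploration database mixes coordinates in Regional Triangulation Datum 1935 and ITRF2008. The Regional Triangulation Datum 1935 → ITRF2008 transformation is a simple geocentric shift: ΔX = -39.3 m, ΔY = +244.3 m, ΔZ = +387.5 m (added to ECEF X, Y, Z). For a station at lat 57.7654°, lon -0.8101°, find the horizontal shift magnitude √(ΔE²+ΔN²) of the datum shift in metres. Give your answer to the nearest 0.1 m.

At φ = 57.7654°, λ = -0.8101°: sin φ = 0.845871, cos φ = 0.533387, sin λ = -0.014138, cos λ = 0.999900.
ΔE = −sin λ·ΔX + cos λ·ΔY = −(-0.014138)·(-39.3) + (0.999900)·(244.3) = 243.72 m.
ΔN = −sin φ cos λ·ΔX − sin φ sin λ·ΔY + cos φ·ΔZ = −(0.845871)(0.999900)(-39.3) − (0.845871)(-0.014138)(244.3) + (0.533387)(387.5) = 242.85 m.
Horizontal magnitude = √(ΔE² + ΔN²) = √(243.72² + 242.85²) = 344.06 m.

344.1 m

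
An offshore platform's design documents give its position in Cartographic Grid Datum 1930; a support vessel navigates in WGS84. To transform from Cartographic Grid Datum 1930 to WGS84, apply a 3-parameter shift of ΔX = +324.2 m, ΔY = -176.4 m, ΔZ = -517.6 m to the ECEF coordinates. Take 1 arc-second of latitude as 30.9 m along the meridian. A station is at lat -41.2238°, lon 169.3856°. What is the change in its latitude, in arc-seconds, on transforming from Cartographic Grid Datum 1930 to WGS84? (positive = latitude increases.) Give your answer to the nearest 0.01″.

Δφ = -20.09″

sin φ = -0.659002, cos φ = 0.752141, sin λ = 0.184198, cos λ = -0.982889.
North component: ΔN = −sin φ cos λ·ΔX − sin φ sin λ·ΔY + cos φ·ΔZ = −(-0.659002)(-0.982889)(324.2) − (-0.659002)(0.184198)(-176.4) + (0.752141)(-517.6) = -620.71 m.
1° of latitude spans 3600 × 30.90 = 111240 m, so Δφ = -620.71 / 111240 × 3600 = -20.088″.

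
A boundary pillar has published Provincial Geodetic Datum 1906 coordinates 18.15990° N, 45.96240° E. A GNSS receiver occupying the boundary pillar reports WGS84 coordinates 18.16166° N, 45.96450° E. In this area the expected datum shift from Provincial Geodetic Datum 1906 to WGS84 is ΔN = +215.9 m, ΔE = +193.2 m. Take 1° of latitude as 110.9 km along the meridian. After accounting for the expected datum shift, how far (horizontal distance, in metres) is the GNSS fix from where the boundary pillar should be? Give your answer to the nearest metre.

35 m

Observed coordinate differences: Δφ = +0.00176°, Δλ = +0.00210°.
Converting to metres (1° lat = 110900 m, cos φ = 0.950190): observed ΔN = 195.2 m, observed ΔE = 221.3 m.
Subtracting the expected shift leaves a residual of 195.2 − (215.9) = -20.7 m north and 221.3 − (193.2) = 28.1 m east.
Residual distance = √((-20.7)² + 28.1²) = 34.9 m.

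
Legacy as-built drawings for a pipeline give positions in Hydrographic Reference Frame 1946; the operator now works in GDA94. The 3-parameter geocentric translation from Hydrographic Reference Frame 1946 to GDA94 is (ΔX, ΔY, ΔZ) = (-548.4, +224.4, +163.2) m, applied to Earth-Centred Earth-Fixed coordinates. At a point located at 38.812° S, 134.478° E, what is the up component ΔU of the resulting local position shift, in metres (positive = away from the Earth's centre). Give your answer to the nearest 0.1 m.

At φ = -38.812°, λ = 134.478°: sin φ = -0.626767, cos φ = 0.779207, sin λ = 0.713520, cos λ = -0.700635.
ΔU = cos φ cos λ·ΔX + cos φ sin λ·ΔY + sin φ·ΔZ = (0.779207)(-0.700635)(-548.4) + (0.779207)(0.713520)(224.4) + (-0.626767)(163.2) = 321.87 m.

ΔU = 321.9 m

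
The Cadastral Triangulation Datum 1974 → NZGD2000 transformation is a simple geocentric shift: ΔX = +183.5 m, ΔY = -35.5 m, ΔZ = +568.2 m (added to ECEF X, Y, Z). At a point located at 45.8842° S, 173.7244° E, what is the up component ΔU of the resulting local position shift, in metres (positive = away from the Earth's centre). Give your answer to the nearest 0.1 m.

The local up (radial) axis is (cos φ cos λ, cos φ sin λ, sin φ), giving ΔU = -126.971 − 2.701 − 407.930 = -537.60 m.

ΔU = -537.6 m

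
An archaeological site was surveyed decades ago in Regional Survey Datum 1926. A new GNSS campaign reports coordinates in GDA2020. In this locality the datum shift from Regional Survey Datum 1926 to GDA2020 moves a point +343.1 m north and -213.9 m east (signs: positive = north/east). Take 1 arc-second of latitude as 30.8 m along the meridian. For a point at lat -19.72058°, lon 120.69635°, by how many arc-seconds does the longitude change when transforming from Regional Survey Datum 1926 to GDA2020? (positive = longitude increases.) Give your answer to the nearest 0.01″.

At latitude -19.72058°, cos φ = 0.941349.
1″ of longitude at this latitude = 30.80 × cos φ = 28.9936 m, so Δλ = -213.9 / 28.9936 = -7.377″.

Δλ = -7.38″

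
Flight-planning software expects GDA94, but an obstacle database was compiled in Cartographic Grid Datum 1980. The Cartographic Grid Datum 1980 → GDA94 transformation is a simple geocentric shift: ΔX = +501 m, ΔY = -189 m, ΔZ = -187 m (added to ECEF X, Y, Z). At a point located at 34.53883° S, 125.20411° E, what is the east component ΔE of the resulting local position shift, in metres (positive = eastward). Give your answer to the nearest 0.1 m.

At φ = -34.53883°, λ = 125.20411°: sin φ = -0.566965, cos φ = 0.823742, sin λ = 0.817104, cos λ = -0.576491.
ΔE = −sin λ·ΔX + cos λ·ΔY = −(0.817104)·(501) + (-0.576491)·(-189) = -300.41 m.

ΔE = -300.4 m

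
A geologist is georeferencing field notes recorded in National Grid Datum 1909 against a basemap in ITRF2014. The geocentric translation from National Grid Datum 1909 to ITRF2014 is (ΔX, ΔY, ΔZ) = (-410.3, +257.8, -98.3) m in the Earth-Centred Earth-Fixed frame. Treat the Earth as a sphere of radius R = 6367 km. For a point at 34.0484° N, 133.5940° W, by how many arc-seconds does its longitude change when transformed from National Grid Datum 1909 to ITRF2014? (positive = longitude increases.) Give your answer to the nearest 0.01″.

sin φ = 0.559893, cos φ = 0.828565, sin λ = -0.724244, cos λ = -0.689544.
East component: ΔE = −sin λ·ΔX + cos λ·ΔY = −(-0.724244)(-410.3) + (-0.689544)(257.8) = -474.92 m.
1° of latitude spans πR/180 = 111125 m; at latitude φ, 1° of longitude spans that × cos φ = 92074.4 m, so Δλ = -474.92 / 92074.4 × 3600 = -18.569″.

Δλ = -18.57″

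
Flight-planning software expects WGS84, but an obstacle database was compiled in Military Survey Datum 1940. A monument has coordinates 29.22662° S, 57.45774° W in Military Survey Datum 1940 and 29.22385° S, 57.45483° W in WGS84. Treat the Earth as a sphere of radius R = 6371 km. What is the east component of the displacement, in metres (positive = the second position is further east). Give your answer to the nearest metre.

Δφ = -29.22385° − -29.22662° = +0.00277°; Δλ = -57.45483° − -57.45774° = +0.00291°.
1° along a meridian = πR/180 = 111195 m.
ΔN = Δφ × 111195 = 308.0 m; ΔE = Δλ × 111195 × cos(-29.22662°) = +0.00291 × 111195 × 0.872695 = 282.4 m.

ΔE = 282 m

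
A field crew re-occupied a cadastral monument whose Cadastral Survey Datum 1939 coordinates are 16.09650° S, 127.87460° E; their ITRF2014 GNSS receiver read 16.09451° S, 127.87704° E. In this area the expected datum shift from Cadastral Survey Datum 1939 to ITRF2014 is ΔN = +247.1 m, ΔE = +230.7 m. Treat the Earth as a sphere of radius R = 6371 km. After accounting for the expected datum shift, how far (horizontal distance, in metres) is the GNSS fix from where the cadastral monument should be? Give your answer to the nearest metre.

40 m

Observed coordinate differences: Δφ = +0.00199°, Δλ = +0.00244°.
Converting to metres (1° lat = 111195 m, cos φ = 0.960796): observed ΔN = 221.3 m, observed ΔE = 260.7 m.
Subtracting the expected shift leaves a residual of 221.3 − (247.1) = -25.8 m north and 260.7 − (230.7) = 30.0 m east.
Residual distance = √((-25.8)² + 30.0²) = 39.6 m.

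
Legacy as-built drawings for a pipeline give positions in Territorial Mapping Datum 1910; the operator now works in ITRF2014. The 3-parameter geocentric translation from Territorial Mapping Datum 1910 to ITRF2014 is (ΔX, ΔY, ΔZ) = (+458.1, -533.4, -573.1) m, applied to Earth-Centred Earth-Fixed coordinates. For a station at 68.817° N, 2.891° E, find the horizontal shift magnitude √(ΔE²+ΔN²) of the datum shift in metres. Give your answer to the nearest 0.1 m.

At φ = 68.817°, λ = 2.891°: sin φ = 0.932431, cos φ = 0.361348, sin λ = 0.050436, cos λ = 0.998727.
ΔE = −sin λ·ΔX + cos λ·ΔY = −(0.050436)·(458.1) + (0.998727)·(-533.4) = -555.83 m.
ΔN = −sin φ cos λ·ΔX − sin φ sin λ·ΔY + cos φ·ΔZ = −(0.932431)(0.998727)(458.1) − (0.932431)(0.050436)(-533.4) + (0.361348)(-573.1) = -608.61 m.
Horizontal magnitude = √(ΔE² + ΔN²) = √((-555.83)² + (-608.61)²) = 824.22 m.

824.2 m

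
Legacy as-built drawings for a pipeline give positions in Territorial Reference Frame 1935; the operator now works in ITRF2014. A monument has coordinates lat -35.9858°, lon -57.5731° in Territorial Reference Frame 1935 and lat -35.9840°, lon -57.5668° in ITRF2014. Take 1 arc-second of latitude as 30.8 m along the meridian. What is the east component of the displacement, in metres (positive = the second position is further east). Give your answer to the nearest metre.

Δφ = -35.9840° − -35.9858° = +0.0018°; Δλ = -57.5668° − -57.5731° = +0.0063°.
1° of latitude = 3600 × 30.80 = 110880 m.
ΔN = Δφ × 110880 = 199.6 m; ΔE = Δλ × 110880 × cos(-35.9858°) = +0.0063 × 110880 × 0.809163 = 565.2 m.

ΔE = 565 m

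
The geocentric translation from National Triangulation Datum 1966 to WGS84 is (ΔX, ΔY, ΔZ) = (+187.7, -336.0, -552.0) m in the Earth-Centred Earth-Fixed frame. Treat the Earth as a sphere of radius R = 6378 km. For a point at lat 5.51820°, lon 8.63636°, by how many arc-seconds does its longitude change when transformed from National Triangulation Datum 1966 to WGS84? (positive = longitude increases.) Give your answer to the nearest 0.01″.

Δλ = -11.71″

sin φ = 0.096162, cos φ = 0.995366, sin λ = 0.150163, cos λ = 0.988661.
East component: ΔE = −sin λ·ΔX + cos λ·ΔY = −(0.150163)(187.7) + (0.988661)(-336.0) = -360.38 m.
1° of latitude spans πR/180 = 111317 m; at latitude φ, 1° of longitude spans that × cos φ = 110801.2 m, so Δλ = -360.38 / 110801.2 × 3600 = -11.709″.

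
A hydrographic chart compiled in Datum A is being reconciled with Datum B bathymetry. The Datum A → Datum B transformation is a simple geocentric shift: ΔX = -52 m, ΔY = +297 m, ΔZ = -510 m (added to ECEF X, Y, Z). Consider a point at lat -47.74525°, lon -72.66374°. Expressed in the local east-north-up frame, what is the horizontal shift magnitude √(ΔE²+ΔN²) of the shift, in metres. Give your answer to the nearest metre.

At φ = -47.74525°, λ = -72.66374°: sin φ = -0.740162, cos φ = 0.672428, sin λ = -0.954572, cos λ = 0.297979.
ΔE = −sin λ·ΔX + cos λ·ΔY = −(-0.954572)·(-52) + (0.297979)·(297) = 38.86 m.
ΔN = −sin φ cos λ·ΔX − sin φ sin λ·ΔY + cos φ·ΔZ = −(-0.740162)(0.297979)(-52) − (-0.740162)(-0.954572)(297) + (0.672428)(-510) = -564.25 m.
Horizontal magnitude = √(ΔE² + ΔN²) = √(38.86² + (-564.25)²) = 565.59 m.

566 m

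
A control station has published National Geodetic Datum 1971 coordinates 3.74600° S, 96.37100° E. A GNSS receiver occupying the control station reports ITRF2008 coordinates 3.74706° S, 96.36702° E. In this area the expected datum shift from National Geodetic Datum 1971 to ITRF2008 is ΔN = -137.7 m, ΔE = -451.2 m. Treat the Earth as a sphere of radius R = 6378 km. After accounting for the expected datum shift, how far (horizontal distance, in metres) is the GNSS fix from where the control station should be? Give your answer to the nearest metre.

Observed coordinate differences: Δφ = -0.00106°, Δλ = -0.00398°.
Converting to metres (1° lat = 111317 m, cos φ = 0.997863): observed ΔN = -118.0 m, observed ΔE = -442.1 m.
Subtracting the expected shift leaves a residual of -118.0 − (-137.7) = 19.7 m north and -442.1 − (-451.2) = 9.1 m east.
Residual distance = √(19.7² + 9.1²) = 21.7 m.

22 m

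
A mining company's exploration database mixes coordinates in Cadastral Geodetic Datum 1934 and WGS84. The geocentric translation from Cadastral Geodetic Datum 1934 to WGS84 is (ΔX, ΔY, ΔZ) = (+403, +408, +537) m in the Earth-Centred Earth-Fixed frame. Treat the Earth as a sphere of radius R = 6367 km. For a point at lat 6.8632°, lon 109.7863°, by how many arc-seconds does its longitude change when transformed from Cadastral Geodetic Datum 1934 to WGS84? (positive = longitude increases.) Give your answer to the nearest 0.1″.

Δλ = -16.9″

sin φ = 0.119499, cos φ = 0.992834, sin λ = 0.940962, cos λ = -0.338513.
East component: ΔE = −sin λ·ΔX + cos λ·ΔY = −(0.940962)(403) + (-0.338513)(408) = -517.32 m.
1° of latitude spans πR/180 = 111125 m; at latitude φ, 1° of longitude spans that × cos φ = 110328.8 m, so Δλ = -517.32 / 110328.8 × 3600 = -16.880″.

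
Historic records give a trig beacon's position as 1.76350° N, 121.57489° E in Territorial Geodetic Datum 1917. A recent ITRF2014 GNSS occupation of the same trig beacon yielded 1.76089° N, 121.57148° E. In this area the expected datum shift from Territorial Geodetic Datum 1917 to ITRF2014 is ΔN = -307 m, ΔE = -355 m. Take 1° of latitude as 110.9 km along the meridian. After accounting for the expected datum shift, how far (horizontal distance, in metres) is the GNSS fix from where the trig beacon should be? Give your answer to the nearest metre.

Observed coordinate differences: Δφ = -0.00261°, Δλ = -0.00341°.
Converting to metres (1° lat = 110900 m, cos φ = 0.999526): observed ΔN = -289.4 m, observed ΔE = -378.0 m.
Subtracting the expected shift leaves a residual of -289.4 − (-307) = 17.6 m north and -378.0 − (-355) = -23.0 m east.
Residual distance = √(17.6² + (-23.0)²) = 28.9 m.

29 m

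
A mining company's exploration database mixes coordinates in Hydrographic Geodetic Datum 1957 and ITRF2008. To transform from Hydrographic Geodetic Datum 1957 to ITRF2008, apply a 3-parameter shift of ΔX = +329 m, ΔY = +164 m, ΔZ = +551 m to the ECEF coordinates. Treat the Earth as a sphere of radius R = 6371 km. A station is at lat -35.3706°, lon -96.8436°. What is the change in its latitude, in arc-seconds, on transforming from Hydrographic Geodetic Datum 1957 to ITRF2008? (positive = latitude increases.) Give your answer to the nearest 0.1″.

Δφ = 10.8″

sin φ = -0.578863, cos φ = 0.815425, sin λ = -0.992875, cos λ = -0.119160.
North component: ΔN = −sin φ cos λ·ΔX − sin φ sin λ·ΔY + cos φ·ΔZ = −(-0.578863)(-0.119160)(329) − (-0.578863)(-0.992875)(164) + (0.815425)(551) = 332.35 m.
1° of latitude spans πR/180 = 111195 m, so Δφ = 332.35 / 111195 × 3600 = 10.760″.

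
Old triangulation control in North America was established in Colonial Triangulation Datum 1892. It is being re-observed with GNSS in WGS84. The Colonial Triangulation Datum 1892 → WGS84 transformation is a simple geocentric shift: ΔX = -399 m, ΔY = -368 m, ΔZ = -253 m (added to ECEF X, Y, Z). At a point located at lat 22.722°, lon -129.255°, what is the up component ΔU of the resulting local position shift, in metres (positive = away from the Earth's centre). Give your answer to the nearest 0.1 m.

At φ = 22.722°, λ = -129.255°: sin φ = 0.386260, cos φ = 0.922390, sin λ = -0.774337, cos λ = -0.632773.
ΔU = cos φ cos λ·ΔX + cos φ sin λ·ΔY + sin φ·ΔZ = (0.922390)(-0.632773)(-399) + (0.922390)(-0.774337)(-368) + (0.386260)(-253) = 398.00 m.

ΔU = 398.0 m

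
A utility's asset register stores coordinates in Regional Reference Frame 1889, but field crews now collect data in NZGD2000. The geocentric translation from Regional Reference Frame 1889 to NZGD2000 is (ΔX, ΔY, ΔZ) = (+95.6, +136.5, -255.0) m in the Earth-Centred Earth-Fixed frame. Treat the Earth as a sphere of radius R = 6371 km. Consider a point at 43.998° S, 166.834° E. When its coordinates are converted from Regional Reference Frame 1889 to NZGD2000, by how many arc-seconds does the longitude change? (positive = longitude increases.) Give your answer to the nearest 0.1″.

Δλ = -7.0″

sin φ = -0.694633, cos φ = 0.719364, sin λ = 0.227773, cos λ = -0.973714.
East component: ΔE = −sin λ·ΔX + cos λ·ΔY = −(0.227773)(95.6) + (-0.973714)(136.5) = -154.69 m.
1° of latitude spans πR/180 = 111195 m; at latitude φ, 1° of longitude spans that × cos φ = 79989.6 m, so Δλ = -154.69 / 79989.6 × 3600 = -6.962″.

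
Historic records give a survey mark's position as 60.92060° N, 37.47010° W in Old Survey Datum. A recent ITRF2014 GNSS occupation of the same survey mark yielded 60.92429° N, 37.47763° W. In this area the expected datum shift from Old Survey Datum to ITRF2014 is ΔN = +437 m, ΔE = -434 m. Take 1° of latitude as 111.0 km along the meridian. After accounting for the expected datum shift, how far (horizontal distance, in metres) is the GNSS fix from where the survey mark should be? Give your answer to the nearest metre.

39 m

Observed coordinate differences: Δφ = +0.00369°, Δλ = -0.00753°.
Converting to metres (1° lat = 111000 m, cos φ = 0.486021): observed ΔN = 409.6 m, observed ΔE = -406.2 m.
Subtracting the expected shift leaves a residual of 409.6 − (437) = -27.4 m north and -406.2 − (-434) = 27.8 m east.
Residual distance = √((-27.4)² + 27.8²) = 39.0 m.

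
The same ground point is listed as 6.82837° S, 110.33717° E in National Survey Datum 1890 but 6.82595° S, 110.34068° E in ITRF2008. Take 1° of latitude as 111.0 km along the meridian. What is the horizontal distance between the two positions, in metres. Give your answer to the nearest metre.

471 m

Δφ = -6.82595° − -6.82837° = +0.00242°; Δλ = 110.34068° − 110.33717° = +0.00351°.
ΔN = Δφ × 111000 = 268.6 m; ΔE = Δλ × 111000 × cos(-6.82837°) = +0.00351 × 111000 × 0.992907 = 386.8 m.
Distance = √(ΔE² + ΔN²) = √(386.8² + 268.6²) = 471.0 m.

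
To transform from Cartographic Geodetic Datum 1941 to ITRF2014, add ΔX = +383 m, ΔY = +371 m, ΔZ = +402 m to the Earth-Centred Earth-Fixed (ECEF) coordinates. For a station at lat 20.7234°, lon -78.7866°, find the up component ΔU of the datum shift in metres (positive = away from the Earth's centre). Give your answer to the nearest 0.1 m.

ΔU = -128.5 m

At φ = 20.7234°, λ = -78.7866°: sin φ = 0.353857, cos φ = 0.935300, sin λ = -0.980910, cos λ = 0.194464.
ΔU = cos φ cos λ·ΔX + cos φ sin λ·ΔY + sin φ·ΔZ = (0.935300)(0.194464)(383) + (0.935300)(-0.980910)(371) + (0.353857)(402) = -128.46 m.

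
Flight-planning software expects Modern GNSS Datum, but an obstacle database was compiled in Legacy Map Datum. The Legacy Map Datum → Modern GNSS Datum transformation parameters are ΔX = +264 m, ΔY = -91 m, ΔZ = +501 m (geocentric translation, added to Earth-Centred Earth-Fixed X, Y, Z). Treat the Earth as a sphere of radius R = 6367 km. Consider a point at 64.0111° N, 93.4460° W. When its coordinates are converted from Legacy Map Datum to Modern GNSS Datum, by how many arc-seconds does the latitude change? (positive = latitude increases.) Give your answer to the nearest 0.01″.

Δφ = 4.93″

sin φ = 0.898879, cos φ = 0.438197, sin λ = -0.998192, cos λ = -0.060108.
North component: ΔN = −sin φ cos λ·ΔX − sin φ sin λ·ΔY + cos φ·ΔZ = −(0.898879)(-0.060108)(264) − (0.898879)(-0.998192)(-91) + (0.438197)(501) = 152.15 m.
1° of latitude spans πR/180 = 111125 m, so Δφ = 152.15 / 111125 × 3600 = 4.929″.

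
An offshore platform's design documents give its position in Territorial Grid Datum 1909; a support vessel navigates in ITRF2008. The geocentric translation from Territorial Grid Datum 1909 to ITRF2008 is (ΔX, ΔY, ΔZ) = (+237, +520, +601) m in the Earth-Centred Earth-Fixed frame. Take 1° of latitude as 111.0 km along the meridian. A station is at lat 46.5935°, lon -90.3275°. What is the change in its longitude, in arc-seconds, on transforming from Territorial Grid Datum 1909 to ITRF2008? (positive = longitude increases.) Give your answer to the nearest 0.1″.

sin φ = 0.726497, cos φ = 0.687170, sin λ = -0.999984, cos λ = -0.005716.
East component: ΔE = −sin λ·ΔX + cos λ·ΔY = −(-0.999984)(237) + (-0.005716)(520) = 234.02 m.
1° of latitude spans 111000 m; at latitude φ, 1° of longitude spans that × cos φ = 76275.9 m, so Δλ = 234.02 / 76275.9 × 3600 = 11.045″.

Δλ = 11.0″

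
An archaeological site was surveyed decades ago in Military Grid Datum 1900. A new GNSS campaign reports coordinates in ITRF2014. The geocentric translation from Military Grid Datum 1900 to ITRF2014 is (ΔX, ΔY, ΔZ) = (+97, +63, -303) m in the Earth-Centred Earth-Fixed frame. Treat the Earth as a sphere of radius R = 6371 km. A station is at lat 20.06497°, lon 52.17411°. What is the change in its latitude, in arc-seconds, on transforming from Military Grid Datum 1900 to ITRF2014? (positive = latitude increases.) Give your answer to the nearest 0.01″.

Δφ = -10.43″

sin φ = 0.343085, cos φ = 0.939304, sin λ = 0.789878, cos λ = 0.613264.
North component: ΔN = −sin φ cos λ·ΔX − sin φ sin λ·ΔY + cos φ·ΔZ = −(0.343085)(0.613264)(97) − (0.343085)(0.789878)(63) + (0.939304)(-303) = -322.09 m.
1° of latitude spans πR/180 = 111195 m, so Δφ = -322.09 / 111195 × 3600 = -10.428″.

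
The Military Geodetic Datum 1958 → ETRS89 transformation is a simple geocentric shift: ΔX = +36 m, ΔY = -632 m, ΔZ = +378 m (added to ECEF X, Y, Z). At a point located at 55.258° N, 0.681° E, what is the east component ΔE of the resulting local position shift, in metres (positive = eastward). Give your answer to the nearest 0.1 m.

ΔE = -632.4 m

At φ = 55.258°, λ = 0.681°: sin φ = 0.821727, cos φ = 0.569882, sin λ = 0.011885, cos λ = 0.999929.
ΔE = −sin λ·ΔX + cos λ·ΔY = −(0.011885)·(36) + (0.999929)·(-632) = -632.38 m.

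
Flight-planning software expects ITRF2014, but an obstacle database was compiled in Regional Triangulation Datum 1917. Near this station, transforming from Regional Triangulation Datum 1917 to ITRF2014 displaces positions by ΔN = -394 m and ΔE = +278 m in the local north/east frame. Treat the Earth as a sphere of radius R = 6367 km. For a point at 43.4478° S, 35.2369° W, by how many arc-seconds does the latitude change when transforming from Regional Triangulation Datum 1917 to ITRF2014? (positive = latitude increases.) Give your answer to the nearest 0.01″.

On a sphere of radius R, 1 rad of latitude = R, so Δφ = ΔN / R = -394.0 / 6367000 = -6.1882e-05 rad = -12.764″.

Δφ = -12.76″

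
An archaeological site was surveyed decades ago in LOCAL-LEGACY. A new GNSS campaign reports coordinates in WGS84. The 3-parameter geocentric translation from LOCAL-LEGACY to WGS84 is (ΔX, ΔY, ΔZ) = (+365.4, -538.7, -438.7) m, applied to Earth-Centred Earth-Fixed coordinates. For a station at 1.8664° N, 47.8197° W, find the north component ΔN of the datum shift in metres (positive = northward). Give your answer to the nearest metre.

ΔN = -459 m

At φ = 1.8664°, λ = -47.8197°: sin φ = 0.032569, cos φ = 0.999469, sin λ = -0.741036, cos λ = 0.671466.
ΔN = −sin φ cos λ·ΔX − sin φ sin λ·ΔY + cos φ·ΔZ = −(0.032569)(0.671466)(365.4) − (0.032569)(-0.741036)(-538.7) + (0.999469)(-438.7) = -459.46 m.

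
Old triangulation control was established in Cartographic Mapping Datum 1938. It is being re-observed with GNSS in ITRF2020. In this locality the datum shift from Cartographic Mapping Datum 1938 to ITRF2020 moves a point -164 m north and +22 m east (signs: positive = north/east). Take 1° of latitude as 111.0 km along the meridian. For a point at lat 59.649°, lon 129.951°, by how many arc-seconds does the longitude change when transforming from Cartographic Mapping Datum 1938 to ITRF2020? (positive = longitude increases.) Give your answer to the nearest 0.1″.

At latitude 59.649°, cos φ = 0.505296.
1° of longitude at this latitude = 111.0 × cos φ = 56.09 km, so Δλ = 22.0 / 56087.9 = 0.0003922° = 1.412″.

Δλ = 1.4″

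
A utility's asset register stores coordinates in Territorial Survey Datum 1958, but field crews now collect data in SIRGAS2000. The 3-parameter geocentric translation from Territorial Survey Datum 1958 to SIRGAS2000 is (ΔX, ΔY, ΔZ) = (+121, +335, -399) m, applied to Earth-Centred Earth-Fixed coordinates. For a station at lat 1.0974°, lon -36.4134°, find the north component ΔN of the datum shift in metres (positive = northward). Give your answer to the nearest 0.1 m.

At φ = 1.0974°, λ = -36.4134°: sin φ = 0.019152, cos φ = 0.999817, sin λ = -0.593607, cos λ = 0.804755.
ΔN = −sin φ cos λ·ΔX − sin φ sin λ·ΔY + cos φ·ΔZ = −(0.019152)(0.804755)(121) − (0.019152)(-0.593607)(335) + (0.999817)(-399) = -396.98 m.

ΔN = -397.0 m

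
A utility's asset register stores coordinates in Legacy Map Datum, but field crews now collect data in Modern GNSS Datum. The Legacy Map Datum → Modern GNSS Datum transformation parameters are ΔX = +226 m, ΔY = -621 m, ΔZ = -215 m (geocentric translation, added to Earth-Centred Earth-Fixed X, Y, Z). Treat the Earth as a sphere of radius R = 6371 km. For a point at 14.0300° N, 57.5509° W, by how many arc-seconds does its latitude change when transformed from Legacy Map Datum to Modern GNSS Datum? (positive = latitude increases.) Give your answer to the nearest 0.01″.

sin φ = 0.242430, cos φ = 0.970169, sin λ = -0.843868, cos λ = 0.536550.
North component: ΔN = −sin φ cos λ·ΔX − sin φ sin λ·ΔY + cos φ·ΔZ = −(0.242430)(0.536550)(226) − (0.242430)(-0.843868)(-621) + (0.970169)(-215) = -365.03 m.
1° of latitude spans πR/180 = 111195 m, so Δφ = -365.03 / 111195 × 3600 = -11.818″.

Δφ = -11.82″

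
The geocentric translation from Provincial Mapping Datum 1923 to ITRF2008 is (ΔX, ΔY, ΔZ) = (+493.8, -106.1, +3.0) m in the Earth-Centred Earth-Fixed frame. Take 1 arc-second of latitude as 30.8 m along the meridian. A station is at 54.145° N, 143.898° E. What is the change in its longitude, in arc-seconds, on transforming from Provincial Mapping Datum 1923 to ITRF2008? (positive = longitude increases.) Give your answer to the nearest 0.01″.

Δλ = -11.38″

sin φ = 0.810502, cos φ = 0.585736, sin λ = 0.589225, cos λ = -0.807969.
East component: ΔE = −sin λ·ΔX + cos λ·ΔY = −(0.589225)(493.8) + (-0.807969)(-106.1) = -205.23 m.
1° of latitude spans 3600 × 30.80 = 110880 m; at latitude φ, 1° of longitude spans that × cos φ = 64946.4 m, so Δλ = -205.23 / 64946.4 × 3600 = -11.376″.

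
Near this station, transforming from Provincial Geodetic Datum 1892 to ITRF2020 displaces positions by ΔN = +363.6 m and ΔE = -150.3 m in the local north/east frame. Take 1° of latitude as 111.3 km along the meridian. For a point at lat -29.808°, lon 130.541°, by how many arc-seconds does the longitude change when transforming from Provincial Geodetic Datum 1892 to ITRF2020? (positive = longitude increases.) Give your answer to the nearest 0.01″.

At latitude -29.808°, cos φ = 0.867696.
1° of longitude at this latitude = 111.3 × cos φ = 96.57 km, so Δλ = -150.3 / 96574.6 = -0.0015563° = -5.603″.

Δλ = -5.60″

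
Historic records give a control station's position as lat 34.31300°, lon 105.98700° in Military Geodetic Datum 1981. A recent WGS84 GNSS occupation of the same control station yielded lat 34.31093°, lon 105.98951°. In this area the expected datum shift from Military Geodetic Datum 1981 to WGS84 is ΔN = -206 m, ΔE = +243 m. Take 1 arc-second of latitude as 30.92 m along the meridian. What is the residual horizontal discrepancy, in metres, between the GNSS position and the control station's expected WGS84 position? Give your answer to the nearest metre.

27 m

Observed coordinate differences: Δφ = -0.00207°, Δλ = +0.00251°.
Converting to metres (1° lat = 111312 m, cos φ = 0.825970): observed ΔN = -230.4 m, observed ΔE = 230.8 m.
Subtracting the expected shift leaves a residual of -230.4 − (-206) = -24.4 m north and 230.8 − (243) = -12.2 m east.
Residual distance = √((-24.4)² + (-12.2)²) = 27.3 m.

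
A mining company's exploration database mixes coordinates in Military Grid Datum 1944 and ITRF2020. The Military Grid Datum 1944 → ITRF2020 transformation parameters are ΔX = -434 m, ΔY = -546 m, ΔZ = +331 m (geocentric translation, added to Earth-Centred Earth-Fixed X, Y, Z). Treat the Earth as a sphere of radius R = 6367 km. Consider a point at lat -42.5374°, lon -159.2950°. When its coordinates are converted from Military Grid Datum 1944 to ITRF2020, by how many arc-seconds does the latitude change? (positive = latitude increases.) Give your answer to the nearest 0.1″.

Δφ = 21.0″

sin φ = -0.676071, cos φ = 0.736836, sin λ = -0.353556, cos λ = -0.935413.
North component: ΔN = −sin φ cos λ·ΔX − sin φ sin λ·ΔY + cos φ·ΔZ = −(-0.676071)(-0.935413)(-434) − (-0.676071)(-0.353556)(-546) + (0.736836)(331) = 648.87 m.
1° of latitude spans πR/180 = 111125 m, so Δφ = 648.87 / 111125 × 3600 = 21.021″.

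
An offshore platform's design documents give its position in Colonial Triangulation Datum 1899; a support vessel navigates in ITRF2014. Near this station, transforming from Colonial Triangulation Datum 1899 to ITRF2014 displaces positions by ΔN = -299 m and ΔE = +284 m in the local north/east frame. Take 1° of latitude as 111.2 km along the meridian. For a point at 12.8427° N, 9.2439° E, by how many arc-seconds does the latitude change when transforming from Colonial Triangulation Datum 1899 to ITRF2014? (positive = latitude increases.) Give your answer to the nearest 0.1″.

Δφ = -9.7″

1° of latitude = 111.2 km, so Δφ = -299.0 / 111200 = -0.0026888° = -9.680″.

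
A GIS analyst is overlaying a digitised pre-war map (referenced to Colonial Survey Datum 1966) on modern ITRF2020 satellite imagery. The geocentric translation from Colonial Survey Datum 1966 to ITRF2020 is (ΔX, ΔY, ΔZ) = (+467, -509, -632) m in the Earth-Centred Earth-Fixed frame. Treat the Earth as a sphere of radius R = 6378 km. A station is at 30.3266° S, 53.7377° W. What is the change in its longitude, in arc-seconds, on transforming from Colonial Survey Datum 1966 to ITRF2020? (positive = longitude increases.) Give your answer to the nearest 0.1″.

Δλ = 2.8″

sin φ = -0.504928, cos φ = 0.863161, sin λ = -0.806318, cos λ = 0.591483.
East component: ΔE = −sin λ·ΔX + cos λ·ΔY = −(-0.806318)(467) + (0.591483)(-509) = 75.49 m.
1° of latitude spans πR/180 = 111317 m; at latitude φ, 1° of longitude spans that × cos φ = 96084.6 m, so Δλ = 75.49 / 96084.6 × 3600 = 2.828″.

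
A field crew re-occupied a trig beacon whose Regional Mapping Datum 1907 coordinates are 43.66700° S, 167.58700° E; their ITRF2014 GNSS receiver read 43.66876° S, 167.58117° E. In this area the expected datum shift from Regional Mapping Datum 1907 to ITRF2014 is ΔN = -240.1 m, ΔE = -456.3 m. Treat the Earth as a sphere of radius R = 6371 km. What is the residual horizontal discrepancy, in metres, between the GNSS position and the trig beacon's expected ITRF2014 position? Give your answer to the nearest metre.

46 m

Observed coordinate differences: Δφ = -0.00176°, Δλ = -0.00583°.
Converting to metres (1° lat = 111195 m, cos φ = 0.723365): observed ΔN = -195.7 m, observed ΔE = -468.9 m.
Subtracting the expected shift leaves a residual of -195.7 − (-240.1) = 44.4 m north and -468.9 − (-456.3) = -12.6 m east.
Residual distance = √(44.4² + (-12.6)²) = 46.2 m.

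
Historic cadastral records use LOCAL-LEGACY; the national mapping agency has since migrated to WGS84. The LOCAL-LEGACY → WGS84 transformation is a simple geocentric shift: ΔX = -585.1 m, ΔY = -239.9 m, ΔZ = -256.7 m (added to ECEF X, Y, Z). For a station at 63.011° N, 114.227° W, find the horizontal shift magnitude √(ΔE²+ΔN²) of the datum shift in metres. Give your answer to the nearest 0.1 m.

The local east axis at (φ, λ) is (−sin λ, cos λ, 0), so ΔE = −sin(-114.227°)·(-585.1) + cos(-114.227°)·(-239.9) = -435.12 m.
The local north axis is (−sin φ cos λ, −sin φ sin λ, cos φ), giving ΔN = -213.949 − 194.946 − 116.495 = -525.39 m.
Horizontal magnitude = √(ΔE² + ΔN²) = √((-435.12)² + (-525.39)²) = 682.18 m.

682.2 m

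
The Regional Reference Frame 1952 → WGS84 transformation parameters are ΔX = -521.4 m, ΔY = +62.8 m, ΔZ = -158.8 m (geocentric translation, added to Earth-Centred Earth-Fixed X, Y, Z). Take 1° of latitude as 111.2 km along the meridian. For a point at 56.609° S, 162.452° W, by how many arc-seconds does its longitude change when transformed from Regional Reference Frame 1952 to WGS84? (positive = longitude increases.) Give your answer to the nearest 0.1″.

Δλ = -12.8″

sin φ = -0.834934, cos φ = 0.550350, sin λ = -0.301505, cos λ = -0.953465.
East component: ΔE = −sin λ·ΔX + cos λ·ΔY = −(-0.301505)(-521.4) + (-0.953465)(62.8) = -217.08 m.
1° of latitude spans 111200 m; at latitude φ, 1° of longitude spans that × cos φ = 61198.9 m, so Δλ = -217.08 / 61198.9 × 3600 = -12.770″.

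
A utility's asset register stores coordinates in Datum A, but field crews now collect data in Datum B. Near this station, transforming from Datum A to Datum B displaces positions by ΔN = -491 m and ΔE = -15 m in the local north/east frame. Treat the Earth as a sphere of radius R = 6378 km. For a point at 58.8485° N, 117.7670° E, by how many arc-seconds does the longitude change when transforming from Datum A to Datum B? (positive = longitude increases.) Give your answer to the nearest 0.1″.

Δλ = -0.9″

At latitude 58.8485°, cos φ = 0.517303.
One radian of longitude at latitude φ spans R cos φ, so Δλ = ΔE / (R cos φ) = -15.0 / (6378000 × 0.517303) = -4.5463e-06 rad = -0.938″.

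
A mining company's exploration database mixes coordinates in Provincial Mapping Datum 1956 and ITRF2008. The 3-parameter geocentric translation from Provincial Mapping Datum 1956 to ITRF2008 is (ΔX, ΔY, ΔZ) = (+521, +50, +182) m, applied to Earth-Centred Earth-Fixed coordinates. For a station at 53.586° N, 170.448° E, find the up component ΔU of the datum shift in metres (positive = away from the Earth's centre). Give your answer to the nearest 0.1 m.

At φ = 53.586°, λ = 170.448°: sin φ = 0.804749, cos φ = 0.593616, sin λ = 0.165943, cos λ = -0.986135.
ΔU = cos φ cos λ·ΔX + cos φ sin λ·ΔY + sin φ·ΔZ = (0.593616)(-0.986135)(521) + (0.593616)(0.165943)(50) + (0.804749)(182) = -153.60 m.

ΔU = -153.6 m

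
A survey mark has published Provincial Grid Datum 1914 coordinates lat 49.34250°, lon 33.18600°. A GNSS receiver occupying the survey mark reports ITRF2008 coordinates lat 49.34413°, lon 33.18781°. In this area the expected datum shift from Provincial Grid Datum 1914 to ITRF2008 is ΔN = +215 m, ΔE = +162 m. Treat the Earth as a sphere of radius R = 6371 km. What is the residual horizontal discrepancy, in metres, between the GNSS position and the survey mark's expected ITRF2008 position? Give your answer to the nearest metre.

Observed coordinate differences: Δφ = +0.00163°, Δλ = +0.00181°.
Converting to metres (1° lat = 111195 m, cos φ = 0.651536): observed ΔN = 181.2 m, observed ΔE = 131.1 m.
Subtracting the expected shift leaves a residual of 181.2 − (215) = -33.8 m north and 131.1 − (162) = -30.9 m east.
Residual distance = √((-33.8)² + (-30.9)²) = 45.7 m.

46 m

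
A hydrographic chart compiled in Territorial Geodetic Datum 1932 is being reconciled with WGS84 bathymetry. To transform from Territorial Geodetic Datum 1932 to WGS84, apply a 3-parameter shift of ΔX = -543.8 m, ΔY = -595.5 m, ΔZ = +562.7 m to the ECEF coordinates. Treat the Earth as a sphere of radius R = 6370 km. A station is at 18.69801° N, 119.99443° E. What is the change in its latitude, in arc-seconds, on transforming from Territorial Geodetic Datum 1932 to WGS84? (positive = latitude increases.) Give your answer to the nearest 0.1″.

sin φ = 0.320580, cos φ = 0.947221, sin λ = 0.866074, cos λ = -0.499916.
North component: ΔN = −sin φ cos λ·ΔX − sin φ sin λ·ΔY + cos φ·ΔZ = −(0.320580)(-0.499916)(-543.8) − (0.320580)(0.866074)(-595.5) + (0.947221)(562.7) = 611.19 m.
1° of latitude spans πR/180 = 111177 m, so Δφ = 611.19 / 111177 × 3600 = 19.791″.

Δφ = 19.8″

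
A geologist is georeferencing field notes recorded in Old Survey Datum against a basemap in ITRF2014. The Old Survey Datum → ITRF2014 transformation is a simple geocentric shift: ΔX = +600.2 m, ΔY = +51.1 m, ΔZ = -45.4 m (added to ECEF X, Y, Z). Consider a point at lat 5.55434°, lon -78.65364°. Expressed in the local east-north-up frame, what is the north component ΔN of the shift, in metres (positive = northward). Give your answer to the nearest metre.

ΔN = -52 m

The local north axis is (−sin φ cos λ, −sin φ sin λ, cos φ), giving ΔN = -11.429 + 4.849 − 45.187 = -51.77 m.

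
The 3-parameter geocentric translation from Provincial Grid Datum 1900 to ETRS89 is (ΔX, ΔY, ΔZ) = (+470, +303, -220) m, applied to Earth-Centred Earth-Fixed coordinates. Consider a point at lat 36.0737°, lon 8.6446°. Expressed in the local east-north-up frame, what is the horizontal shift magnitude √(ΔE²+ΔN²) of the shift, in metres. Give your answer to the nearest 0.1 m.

530.2 m

At φ = 36.0737°, λ = 8.6446°: sin φ = 0.588825, cos φ = 0.808260, sin λ = 0.150305, cos λ = 0.988640.
ΔE = −sin λ·ΔX + cos λ·ΔY = −(0.150305)·(470) + (0.988640)·(303) = 228.91 m.
ΔN = −sin φ cos λ·ΔX − sin φ sin λ·ΔY + cos φ·ΔZ = −(0.588825)(0.988640)(470) − (0.588825)(0.150305)(303) + (0.808260)(-220) = -478.24 m.
Horizontal magnitude = √(ΔE² + ΔN²) = √(228.91² + (-478.24)²) = 530.20 m.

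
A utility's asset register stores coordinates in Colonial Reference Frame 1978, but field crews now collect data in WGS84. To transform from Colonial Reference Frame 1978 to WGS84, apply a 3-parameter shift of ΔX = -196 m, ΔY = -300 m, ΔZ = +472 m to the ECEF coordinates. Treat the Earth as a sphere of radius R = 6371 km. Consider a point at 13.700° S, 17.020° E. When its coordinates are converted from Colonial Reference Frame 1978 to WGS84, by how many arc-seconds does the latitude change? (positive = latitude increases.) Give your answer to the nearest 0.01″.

Δφ = 12.74″

sin φ = -0.236838, cos φ = 0.971549, sin λ = 0.292706, cos λ = 0.956203.
North component: ΔN = −sin φ cos λ·ΔX − sin φ sin λ·ΔY + cos φ·ΔZ = −(-0.236838)(0.956203)(-196) − (-0.236838)(0.292706)(-300) + (0.971549)(472) = 393.39 m.
1° of latitude spans πR/180 = 111195 m, so Δφ = 393.39 / 111195 × 3600 = 12.736″.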